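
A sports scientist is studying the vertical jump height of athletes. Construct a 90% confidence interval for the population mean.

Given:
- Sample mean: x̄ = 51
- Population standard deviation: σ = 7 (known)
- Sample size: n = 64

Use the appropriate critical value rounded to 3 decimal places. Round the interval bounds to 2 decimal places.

The population standard deviation σ is known, so use a z-interval (standard normal critical value).

For 90% confidence, z* = 1.645 (from standard normal table)

Standard error: SE = σ/√n = 7/√64 = 0.875000

Margin of error: E = z* × SE = 1.645 × 0.875000 = 1.4394

Z-interval: x̄ ± E = 51 ± 1.4394 = (49.5606, 52.4394)

Rounded to 2 decimal places:

(49.56, 52.44)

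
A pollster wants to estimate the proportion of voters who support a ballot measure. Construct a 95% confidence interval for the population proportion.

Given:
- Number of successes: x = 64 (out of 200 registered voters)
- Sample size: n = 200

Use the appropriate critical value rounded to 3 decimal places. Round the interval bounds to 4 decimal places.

Sample proportion: p̂ = 64/200 = 0.3200000

Check conditions for normal approximation:
  np̂ = 64 ≥ 10 ✓
  n(1-p̂) = 136 ≥ 10 ✓

The sample is large enough, so use a z-interval (normal approximation) for the proportion.

For 95% confidence, z* = 1.96 (from standard normal table)

Standard error: SE = √(p̂(1-p̂)/n) = √(0.3200000×0.6800000/200) = 0.032984845

Margin of error: E = z* × SE = 1.96 × 0.032984845 = 0.0646503

Z-interval: p̂ ± E = 0.3200000 ± 0.0646503 = (0.2553497, 0.3846503)

Rounded to 4 decimal places:

(0.2553, 0.3847)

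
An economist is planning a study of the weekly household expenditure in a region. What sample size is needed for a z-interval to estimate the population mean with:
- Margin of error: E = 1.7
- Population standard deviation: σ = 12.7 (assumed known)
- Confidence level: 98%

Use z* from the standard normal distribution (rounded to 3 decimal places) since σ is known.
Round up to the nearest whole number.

Using z* since population σ is known (z-interval formula).

For 98% confidence, z* = 2.326 (from standard normal table)

Sample size formula for z-interval: n = (z*σ/E)²

n = (2.326 × 12.7 / 1.7)²
  = (17.376588)²
  = 301.9458

Round up to the nearest whole number: n = 302

302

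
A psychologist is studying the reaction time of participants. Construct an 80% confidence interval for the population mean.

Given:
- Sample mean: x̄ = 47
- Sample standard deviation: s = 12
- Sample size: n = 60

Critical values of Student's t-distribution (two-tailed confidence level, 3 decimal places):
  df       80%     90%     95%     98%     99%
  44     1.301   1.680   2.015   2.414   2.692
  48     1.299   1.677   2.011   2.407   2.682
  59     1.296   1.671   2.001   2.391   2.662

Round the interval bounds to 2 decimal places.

The population standard deviation σ is unknown (only the sample standard deviation s is given), so use a t-interval with df = n - 1 = 60 - 1 = 59.

For 80% confidence with df = 59, t* = 1.296 (from t-table)

Standard error: SE = s/√n = 12/√60 = 1.549193

Margin of error: E = t* × SE = 1.296 × 1.549193 = 2.0078

T-interval: x̄ ± E = 47 ± 2.0078 = (44.9922, 49.0078)

Rounded to 2 decimal places:

(44.99, 49.01)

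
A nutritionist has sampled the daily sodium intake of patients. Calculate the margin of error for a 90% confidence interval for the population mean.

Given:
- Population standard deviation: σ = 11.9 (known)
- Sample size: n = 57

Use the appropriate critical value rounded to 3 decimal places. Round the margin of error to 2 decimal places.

The population standard deviation σ is known, so use the z-interval margin of error formula.

For 90% confidence, z* = 1.645 (from standard normal table)

Margin of error formula for z-interval: E = z* × σ/√n

E = 1.645 × 11.9/√57
  = 1.645 × 1.576194
  = 2.5928

Rounded to 2 decimal places:

2.59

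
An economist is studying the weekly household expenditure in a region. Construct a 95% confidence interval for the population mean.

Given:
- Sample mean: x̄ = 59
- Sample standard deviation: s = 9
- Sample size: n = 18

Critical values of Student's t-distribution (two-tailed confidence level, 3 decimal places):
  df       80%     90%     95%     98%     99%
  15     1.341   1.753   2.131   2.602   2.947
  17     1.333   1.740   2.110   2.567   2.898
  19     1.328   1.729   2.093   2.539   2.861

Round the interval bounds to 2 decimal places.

The population standard deviation σ is unknown (only the sample standard deviation s is given), so use a t-interval with df = n - 1 = 18 - 1 = 17.

For 95% confidence with df = 17, t* = 2.110 (from t-table)

Standard error: SE = s/√n = 9/√18 = 2.121320

Margin of error: E = t* × SE = 2.110 × 2.121320 = 4.4760

T-interval: x̄ ± E = 59 ± 4.4760 = (54.5240, 63.4760)

Rounded to 2 decimal places:

(54.52, 63.48)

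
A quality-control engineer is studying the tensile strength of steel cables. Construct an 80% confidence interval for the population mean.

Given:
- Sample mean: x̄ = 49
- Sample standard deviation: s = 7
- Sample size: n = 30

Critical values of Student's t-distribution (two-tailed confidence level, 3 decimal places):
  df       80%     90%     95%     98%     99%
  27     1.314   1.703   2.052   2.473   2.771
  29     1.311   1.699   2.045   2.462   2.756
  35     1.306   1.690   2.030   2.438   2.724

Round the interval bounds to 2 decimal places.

The population standard deviation σ is unknown (only the sample standard deviation s is given), so use a t-interval with df = n - 1 = 30 - 1 = 29.

For 80% confidence with df = 29, t* = 1.311 (from t-table)

Standard error: SE = s/√n = 7/√30 = 1.278019

Margin of error: E = t* × SE = 1.311 × 1.278019 = 1.6755

T-interval: x̄ ± E = 49 ± 1.6755 = (47.3245, 50.6755)

Rounded to 2 decimal places:

(47.32, 50.68)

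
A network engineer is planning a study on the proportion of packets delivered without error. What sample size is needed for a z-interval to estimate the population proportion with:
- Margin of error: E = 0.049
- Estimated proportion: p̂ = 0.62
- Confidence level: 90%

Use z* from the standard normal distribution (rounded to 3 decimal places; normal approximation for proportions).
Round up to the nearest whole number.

Using z* for proportion z-interval (normal approximation).

For 90% confidence, z* = 1.645 (from standard normal table)

Sample size formula for proportion z-interval: n = z*²p̂(1-p̂)/E²

n = 1.645² × 0.62 × 0.38 / 0.049²
  = 2.706025 × 0.2356 / 0.002401
  = 265.5308

Round up to the nearest whole number: n = 266

266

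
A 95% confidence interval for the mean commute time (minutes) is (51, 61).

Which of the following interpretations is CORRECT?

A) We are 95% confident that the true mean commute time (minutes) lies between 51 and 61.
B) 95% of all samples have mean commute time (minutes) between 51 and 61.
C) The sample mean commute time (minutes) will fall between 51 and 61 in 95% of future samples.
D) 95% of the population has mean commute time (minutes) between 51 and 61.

A confidence interval represents our confidence in the procedure, not a probability statement about the parameter.

Key concept: If we repeated this sampling process many times and computed a 95% CI each time, about 95% of those intervals would contain the true population parameter.

For this specific interval (51, 61):
- Midpoint (point estimate): 56
- Margin of error: 5

The correct interpretation is the one stating confidence that the true parameter lies in the interval — option A.

A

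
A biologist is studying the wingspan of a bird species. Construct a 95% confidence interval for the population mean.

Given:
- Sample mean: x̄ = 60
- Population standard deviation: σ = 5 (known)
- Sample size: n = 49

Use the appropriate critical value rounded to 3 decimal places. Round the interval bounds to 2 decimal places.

The population standard deviation σ is known, so use a z-interval (standard normal critical value).

For 95% confidence, z* = 1.96 (from standard normal table)

Standard error: SE = σ/√n = 5/√49 = 0.714286

Margin of error: E = z* × SE = 1.96 × 0.714286 = 1.4000

Z-interval: x̄ ± E = 60 ± 1.4000 = (58.6000, 61.4000)

Rounded to 2 decimal places:

(58.60, 61.40)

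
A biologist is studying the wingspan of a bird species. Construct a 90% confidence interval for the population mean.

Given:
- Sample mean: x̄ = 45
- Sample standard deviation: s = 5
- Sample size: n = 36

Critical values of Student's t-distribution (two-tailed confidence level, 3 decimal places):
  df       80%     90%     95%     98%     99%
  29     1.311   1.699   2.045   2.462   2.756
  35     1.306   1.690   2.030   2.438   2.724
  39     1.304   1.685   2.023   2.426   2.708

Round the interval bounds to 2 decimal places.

The population standard deviation σ is unknown (only the sample standard deviation s is given), so use a t-interval with df = n - 1 = 36 - 1 = 35.

For 90% confidence with df = 35, t* = 1.690 (from t-table)

Standard error: SE = s/√n = 5/√36 = 0.833333

Margin of error: E = t* × SE = 1.690 × 0.833333 = 1.4083

T-interval: x̄ ± E = 45 ± 1.4083 = (43.5917, 46.4083)

Rounded to 2 decimal places:

(43.59, 46.41)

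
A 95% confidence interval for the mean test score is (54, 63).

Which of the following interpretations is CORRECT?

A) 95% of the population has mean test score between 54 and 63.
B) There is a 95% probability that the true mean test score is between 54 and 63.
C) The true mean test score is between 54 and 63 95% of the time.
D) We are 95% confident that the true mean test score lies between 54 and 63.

A confidence interval represents our confidence in the procedure, not a probability statement about the parameter.

Key concept: If we repeated this sampling process many times and computed a 95% CI each time, about 95% of those intervals would contain the true population parameter.

For this specific interval (54, 63):
- Midpoint (point estimate): 58.5
- Margin of error: 4.5

The correct interpretation is the one stating confidence that the true parameter lies in the interval — option D.

D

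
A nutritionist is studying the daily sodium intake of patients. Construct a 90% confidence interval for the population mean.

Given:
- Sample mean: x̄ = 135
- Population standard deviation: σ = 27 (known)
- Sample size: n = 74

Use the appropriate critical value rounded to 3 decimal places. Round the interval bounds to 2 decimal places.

The population standard deviation σ is known, so use a z-interval (standard normal critical value).

For 90% confidence, z* = 1.645 (from standard normal table)

Standard error: SE = σ/√n = 27/√74 = 3.138686

Margin of error: E = z* × SE = 1.645 × 3.138686 = 5.1631

Z-interval: x̄ ± E = 135 ± 5.1631 = (129.8369, 140.1631)

Rounded to 2 decimal places:

(129.84, 140.16)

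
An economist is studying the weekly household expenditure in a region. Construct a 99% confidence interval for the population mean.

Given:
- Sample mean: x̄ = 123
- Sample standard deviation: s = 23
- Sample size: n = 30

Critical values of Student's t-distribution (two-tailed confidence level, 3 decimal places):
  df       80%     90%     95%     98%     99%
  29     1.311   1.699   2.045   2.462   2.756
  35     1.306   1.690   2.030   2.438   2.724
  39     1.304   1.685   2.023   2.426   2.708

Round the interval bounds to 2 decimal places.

The population standard deviation σ is unknown (only the sample standard deviation s is given), so use a t-interval with df = n - 1 = 30 - 1 = 29.

For 99% confidence with df = 29, t* = 2.756 (from t-table)

Standard error: SE = s/√n = 23/√30 = 4.199206

Margin of error: E = t* × SE = 2.756 × 4.199206 = 11.5730

T-interval: x̄ ± E = 123 ± 11.5730 = (111.4270, 134.5730)

Rounded to 2 decimal places:

(111.43, 134.57)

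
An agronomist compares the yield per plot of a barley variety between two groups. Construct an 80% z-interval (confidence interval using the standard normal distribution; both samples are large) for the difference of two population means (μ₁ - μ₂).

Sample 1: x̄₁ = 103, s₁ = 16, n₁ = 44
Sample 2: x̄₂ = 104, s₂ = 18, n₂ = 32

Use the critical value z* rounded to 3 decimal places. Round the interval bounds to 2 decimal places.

Both samples are large (n₁ = 44 ≥ 30, n₂ = 32 ≥ 30), so a z-interval for the difference of means applies.

Point estimate: x̄₁ - x̄₂ = 103 - 104 = -1

Standard error: SE = √(s₁²/n₁ + s₂²/n₂)
= √(16²/44 + 18²/32)
= √(5.818182 + 10.125000)
= 3.992891

For 80% confidence, z* = 1.282 (from standard normal table)
Margin of error: E = z* × SE = 1.282 × 3.992891 = 5.1189

Z-interval: (x̄₁ - x̄₂) ± E = -1 ± 5.1189 = (-6.1189, 4.1189)

Rounded to 2 decimal places:

(-6.12, 4.12)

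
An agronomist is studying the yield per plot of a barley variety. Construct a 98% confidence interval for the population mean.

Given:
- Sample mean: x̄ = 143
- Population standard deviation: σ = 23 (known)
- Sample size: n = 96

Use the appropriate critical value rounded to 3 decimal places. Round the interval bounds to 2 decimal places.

The population standard deviation σ is known, so use a z-interval (standard normal critical value).

For 98% confidence, z* = 2.326 (from standard normal table)

Standard error: SE = σ/√n = 23/√96 = 2.347428

Margin of error: E = z* × SE = 2.326 × 2.347428 = 5.4601

Z-interval: x̄ ± E = 143 ± 5.4601 = (137.5399, 148.4601)

Rounded to 2 decimal places:

(137.54, 148.46)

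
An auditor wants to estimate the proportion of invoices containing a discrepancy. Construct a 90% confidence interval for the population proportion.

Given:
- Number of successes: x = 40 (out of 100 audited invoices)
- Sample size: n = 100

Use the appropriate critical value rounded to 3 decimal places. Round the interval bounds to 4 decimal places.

Sample proportion: p̂ = 40/100 = 0.400000

Check conditions for normal approximation:
  np̂ = 40 ≥ 10 ✓
  n(1-p̂) = 60 ≥ 10 ✓

The sample is large enough, so use a z-interval (normal approximation) for the proportion.

For 90% confidence, z* = 1.645 (from standard normal table)

Standard error: SE = √(p̂(1-p̂)/n) = √(0.400000×0.600000/100) = 0.04898979

Margin of error: E = z* × SE = 1.645 × 0.04898979 = 0.080588

Z-interval: p̂ ± E = 0.400000 ± 0.080588 = (0.319412, 0.480588)

Rounded to 4 decimal places:

(0.3194, 0.4806)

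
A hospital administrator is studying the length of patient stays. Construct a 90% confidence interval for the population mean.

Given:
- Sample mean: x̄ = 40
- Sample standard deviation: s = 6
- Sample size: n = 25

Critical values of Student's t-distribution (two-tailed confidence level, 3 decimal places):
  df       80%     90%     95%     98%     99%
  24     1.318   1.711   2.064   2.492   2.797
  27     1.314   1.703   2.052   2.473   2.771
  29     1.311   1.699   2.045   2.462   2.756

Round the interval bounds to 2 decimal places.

The population standard deviation σ is unknown (only the sample standard deviation s is given), so use a t-interval with df = n - 1 = 25 - 1 = 24.

For 90% confidence with df = 24, t* = 1.711 (from t-table)

Standard error: SE = s/√n = 6/√25 = 1.200000

Margin of error: E = t* × SE = 1.711 × 1.200000 = 2.0532

T-interval: x̄ ± E = 40 ± 2.0532 = (37.9468, 42.0532)

Rounded to 2 decimal places:

(37.95, 42.05)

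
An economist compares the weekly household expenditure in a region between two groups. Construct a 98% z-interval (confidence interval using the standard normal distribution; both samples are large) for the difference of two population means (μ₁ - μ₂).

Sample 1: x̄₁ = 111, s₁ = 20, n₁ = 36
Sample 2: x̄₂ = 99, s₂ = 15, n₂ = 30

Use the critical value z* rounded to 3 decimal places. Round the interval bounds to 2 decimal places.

Both samples are large (n₁ = 36 ≥ 30, n₂ = 30 ≥ 30), so a z-interval for the difference of means applies.

Point estimate: x̄₁ - x̄₂ = 111 - 99 = 12

Standard error: SE = √(s₁²/n₁ + s₂²/n₂)
= √(20²/36 + 15²/30)
= √(11.111111 + 7.500000)
= 4.314060

For 98% confidence, z* = 2.326 (from standard normal table)
Margin of error: E = z* × SE = 2.326 × 4.314060 = 10.0345

Z-interval: (x̄₁ - x̄₂) ± E = 12 ± 10.0345 = (1.9655, 22.0345)

Rounded to 2 decimal places:

(1.97, 22.03)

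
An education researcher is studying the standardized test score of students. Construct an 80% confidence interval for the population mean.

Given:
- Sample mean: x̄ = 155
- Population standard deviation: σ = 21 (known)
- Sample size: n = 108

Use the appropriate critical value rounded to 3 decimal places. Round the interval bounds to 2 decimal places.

The population standard deviation σ is known, so use a z-interval (standard normal critical value).

For 80% confidence, z* = 1.282 (from standard normal table)

Standard error: SE = σ/√n = 21/√108 = 2.020726

Margin of error: E = z* × SE = 1.282 × 2.020726 = 2.5906

Z-interval: x̄ ± E = 155 ± 2.5906 = (152.4094, 157.5906)

Rounded to 2 decimal places:

(152.41, 157.59)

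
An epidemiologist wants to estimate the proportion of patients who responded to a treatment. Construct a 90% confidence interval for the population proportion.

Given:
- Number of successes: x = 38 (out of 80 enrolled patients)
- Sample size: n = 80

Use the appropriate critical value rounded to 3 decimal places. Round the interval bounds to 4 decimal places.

Sample proportion: p̂ = 38/80 = 0.475000

Check conditions for normal approximation:
  np̂ = 38 ≥ 10 ✓
  n(1-p̂) = 42 ≥ 10 ✓

The sample is large enough, so use a z-interval (normal approximation) for the proportion.

For 90% confidence, z* = 1.645 (from standard normal table)

Standard error: SE = √(p̂(1-p̂)/n) = √(0.475000×0.525000/80) = 0.05583178

Margin of error: E = z* × SE = 1.645 × 0.05583178 = 0.091843

Z-interval: p̂ ± E = 0.475000 ± 0.091843 = (0.383157, 0.566843)

Rounded to 4 decimal places:

(0.3832, 0.5668)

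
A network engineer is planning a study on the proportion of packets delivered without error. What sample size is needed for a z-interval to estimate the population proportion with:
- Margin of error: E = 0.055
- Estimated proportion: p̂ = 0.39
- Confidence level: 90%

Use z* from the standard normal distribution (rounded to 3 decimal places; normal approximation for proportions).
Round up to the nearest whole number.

Using z* for proportion z-interval (normal approximation).

For 90% confidence, z* = 1.645 (from standard normal table)

Sample size formula for proportion z-interval: n = z*²p̂(1-p̂)/E²

n = 1.645² × 0.39 × 0.61 / 0.055²
  = 2.706025 × 0.2379 / 0.003025
  = 212.8143

Round up to the nearest whole number: n = 213

213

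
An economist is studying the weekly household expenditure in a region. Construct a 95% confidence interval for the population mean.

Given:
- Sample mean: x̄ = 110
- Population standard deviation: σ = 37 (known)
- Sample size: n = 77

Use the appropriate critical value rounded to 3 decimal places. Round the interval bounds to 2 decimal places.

The population standard deviation σ is known, so use a z-interval (standard normal critical value).

For 95% confidence, z* = 1.96 (from standard normal table)

Standard error: SE = σ/√n = 37/√77 = 4.216541

Margin of error: E = z* × SE = 1.96 × 4.216541 = 8.2644

Z-interval: x̄ ± E = 110 ± 8.2644 = (101.7356, 118.2644)

Rounded to 2 decimal places:

(101.74, 118.26)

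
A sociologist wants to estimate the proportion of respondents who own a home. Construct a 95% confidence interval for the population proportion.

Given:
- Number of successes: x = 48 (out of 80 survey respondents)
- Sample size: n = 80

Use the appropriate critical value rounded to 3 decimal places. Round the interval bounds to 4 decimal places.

Sample proportion: p̂ = 48/80 = 0.600000

Check conditions for normal approximation:
  np̂ = 48 ≥ 10 ✓
  n(1-p̂) = 32 ≥ 10 ✓

The sample is large enough, so use a z-interval (normal approximation) for the proportion.

For 95% confidence, z* = 1.96 (from standard normal table)

Standard error: SE = √(p̂(1-p̂)/n) = √(0.600000×0.400000/80) = 0.05477226

Margin of error: E = z* × SE = 1.96 × 0.05477226 = 0.107354

Z-interval: p̂ ± E = 0.600000 ± 0.107354 = (0.492646, 0.707354)

Rounded to 4 decimal places:

(0.4926, 0.7074)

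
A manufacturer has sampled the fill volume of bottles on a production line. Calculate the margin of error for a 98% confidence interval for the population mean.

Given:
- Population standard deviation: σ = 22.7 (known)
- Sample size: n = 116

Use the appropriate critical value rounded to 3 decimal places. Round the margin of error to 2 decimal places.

The population standard deviation σ is known, so use the z-interval margin of error formula.

For 98% confidence, z* = 2.326 (from standard normal table)

Margin of error formula for z-interval: E = z* × σ/√n

E = 2.326 × 22.7/√116
  = 2.326 × 2.107642
  = 4.9024

Rounded to 2 decimal places:

4.90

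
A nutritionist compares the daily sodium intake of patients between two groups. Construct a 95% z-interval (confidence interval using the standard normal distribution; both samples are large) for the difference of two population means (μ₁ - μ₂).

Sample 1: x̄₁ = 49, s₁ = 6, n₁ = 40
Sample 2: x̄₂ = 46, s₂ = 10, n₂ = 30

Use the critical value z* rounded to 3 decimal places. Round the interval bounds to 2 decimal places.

Both samples are large (n₁ = 40 ≥ 30, n₂ = 30 ≥ 30), so a z-interval for the difference of means applies.

Point estimate: x̄₁ - x̄₂ = 49 - 46 = 3

Standard error: SE = √(s₁²/n₁ + s₂²/n₂)
= √(6²/40 + 10²/30)
= √(0.900000 + 3.333333)
= 2.057507

For 95% confidence, z* = 1.96 (from standard normal table)
Margin of error: E = z* × SE = 1.96 × 2.057507 = 4.0327

Z-interval: (x̄₁ - x̄₂) ± E = 3 ± 4.0327 = (-1.0327, 7.0327)

Rounded to 2 decimal places:

(-1.03, 7.03)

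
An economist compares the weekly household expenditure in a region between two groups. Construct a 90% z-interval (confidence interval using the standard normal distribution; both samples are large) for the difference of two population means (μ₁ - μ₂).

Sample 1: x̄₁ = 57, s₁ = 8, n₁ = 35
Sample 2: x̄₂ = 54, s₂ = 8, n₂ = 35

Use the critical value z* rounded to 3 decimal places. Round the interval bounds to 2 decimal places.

Both samples are large (n₁ = 35 ≥ 30, n₂ = 35 ≥ 30), so a z-interval for the difference of means applies.

Point estimate: x̄₁ - x̄₂ = 57 - 54 = 3

Standard error: SE = √(s₁²/n₁ + s₂²/n₂)
= √(8²/35 + 8²/35)
= √(1.828571 + 1.828571)
= 1.912366

For 90% confidence, z* = 1.645 (from standard normal table)
Margin of error: E = z* × SE = 1.645 × 1.912366 = 3.1458

Z-interval: (x̄₁ - x̄₂) ± E = 3 ± 3.1458 = (-0.1458, 6.1458)

Rounded to 2 decimal places:

(-0.15, 6.15)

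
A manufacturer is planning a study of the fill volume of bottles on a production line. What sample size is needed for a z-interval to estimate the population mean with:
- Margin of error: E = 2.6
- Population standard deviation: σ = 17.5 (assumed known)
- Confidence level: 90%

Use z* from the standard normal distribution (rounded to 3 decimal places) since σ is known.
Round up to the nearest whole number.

Using z* since population σ is known (z-interval formula).

For 90% confidence, z* = 1.645 (from standard normal table)

Sample size formula for z-interval: n = (z*σ/E)²

n = (1.645 × 17.5 / 2.6)²
  = (11.072115)²
  = 122.5917

Round up to the nearest whole number: n = 123

123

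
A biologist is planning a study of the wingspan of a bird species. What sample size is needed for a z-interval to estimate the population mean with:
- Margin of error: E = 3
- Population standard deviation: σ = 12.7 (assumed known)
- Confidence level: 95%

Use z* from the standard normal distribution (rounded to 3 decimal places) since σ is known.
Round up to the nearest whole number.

Using z* since population σ is known (z-interval formula).

For 95% confidence, z* = 1.96 (from standard normal table)

Sample size formula for z-interval: n = (z*σ/E)²

n = (1.96 × 12.7 / 3)²
  = (8.297333)²
  = 68.8457

Round up to the nearest whole number: n = 69

69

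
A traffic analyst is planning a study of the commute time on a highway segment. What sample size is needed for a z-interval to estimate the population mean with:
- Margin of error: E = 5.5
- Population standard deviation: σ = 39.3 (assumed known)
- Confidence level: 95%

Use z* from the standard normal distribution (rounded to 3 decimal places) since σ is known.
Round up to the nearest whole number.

Using z* since population σ is known (z-interval formula).

For 95% confidence, z* = 1.96 (from standard normal table)

Sample size formula for z-interval: n = (z*σ/E)²

n = (1.96 × 39.3 / 5.5)²
  = (14.005091)²
  = 196.1426

Round up to the nearest whole number: n = 197

197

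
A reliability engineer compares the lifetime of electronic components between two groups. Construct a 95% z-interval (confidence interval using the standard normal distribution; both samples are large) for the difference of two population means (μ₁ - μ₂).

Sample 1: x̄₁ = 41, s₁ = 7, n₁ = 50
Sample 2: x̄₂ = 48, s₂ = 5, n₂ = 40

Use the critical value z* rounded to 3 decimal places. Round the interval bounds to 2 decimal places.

Both samples are large (n₁ = 50 ≥ 30, n₂ = 40 ≥ 30), so a z-interval for the difference of means applies.

Point estimate: x̄₁ - x̄₂ = 41 - 48 = -7

Standard error: SE = √(s₁²/n₁ + s₂²/n₂)
= √(7²/50 + 5²/40)
= √(0.980000 + 0.625000)
= 1.266886

For 95% confidence, z* = 1.96 (from standard normal table)
Margin of error: E = z* × SE = 1.96 × 1.266886 = 2.4831

Z-interval: (x̄₁ - x̄₂) ± E = -7 ± 2.4831 = (-9.4831, -4.5169)

Rounded to 2 decimal places:

(-9.48, -4.52)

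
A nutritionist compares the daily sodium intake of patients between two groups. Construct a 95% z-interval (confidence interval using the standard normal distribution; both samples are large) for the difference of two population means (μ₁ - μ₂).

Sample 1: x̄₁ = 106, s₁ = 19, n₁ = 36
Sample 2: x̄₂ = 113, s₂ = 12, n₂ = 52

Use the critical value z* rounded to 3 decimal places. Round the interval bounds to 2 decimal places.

Both samples are large (n₁ = 36 ≥ 30, n₂ = 52 ≥ 30), so a z-interval for the difference of means applies.

Point estimate: x̄₁ - x̄₂ = 106 - 113 = -7

Standard error: SE = √(s₁²/n₁ + s₂²/n₂)
= √(19²/36 + 12²/52)
= √(10.027778 + 2.769231)
= 3.577291

For 95% confidence, z* = 1.96 (from standard normal table)
Margin of error: E = z* × SE = 1.96 × 3.577291 = 7.0115

Z-interval: (x̄₁ - x̄₂) ± E = -7 ± 7.0115 = (-14.0115, 0.0115)

Rounded to 2 decimal places:

(-14.01, 0.01)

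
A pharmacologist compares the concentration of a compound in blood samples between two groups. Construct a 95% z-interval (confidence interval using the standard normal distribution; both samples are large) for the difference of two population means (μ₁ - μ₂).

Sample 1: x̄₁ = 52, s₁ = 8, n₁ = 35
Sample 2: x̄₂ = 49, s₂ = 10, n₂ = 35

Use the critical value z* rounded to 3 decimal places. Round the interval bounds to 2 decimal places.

Both samples are large (n₁ = 35 ≥ 30, n₂ = 35 ≥ 30), so a z-interval for the difference of means applies.

Point estimate: x̄₁ - x̄₂ = 52 - 49 = 3

Standard error: SE = √(s₁²/n₁ + s₂²/n₂)
= √(8²/35 + 10²/35)
= √(1.828571 + 2.857143)
= 2.164651

For 95% confidence, z* = 1.96 (from standard normal table)
Margin of error: E = z* × SE = 1.96 × 2.164651 = 4.2427

Z-interval: (x̄₁ - x̄₂) ± E = 3 ± 4.2427 = (-1.2427, 7.2427)

Rounded to 2 decimal places:

(-1.24, 7.24)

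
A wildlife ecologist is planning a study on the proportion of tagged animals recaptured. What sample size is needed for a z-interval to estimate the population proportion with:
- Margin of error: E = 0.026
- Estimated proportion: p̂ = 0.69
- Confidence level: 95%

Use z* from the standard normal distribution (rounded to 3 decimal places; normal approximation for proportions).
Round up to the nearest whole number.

Using z* for proportion z-interval (normal approximation).

For 95% confidence, z* = 1.96 (from standard normal table)

Sample size formula for proportion z-interval: n = z*²p̂(1-p̂)/E²

n = 1.96² × 0.69 × 0.31 / 0.026²
  = 3.8416 × 0.2139 / 0.000676
  = 1215.5595

Round up to the nearest whole number: n = 1216

1216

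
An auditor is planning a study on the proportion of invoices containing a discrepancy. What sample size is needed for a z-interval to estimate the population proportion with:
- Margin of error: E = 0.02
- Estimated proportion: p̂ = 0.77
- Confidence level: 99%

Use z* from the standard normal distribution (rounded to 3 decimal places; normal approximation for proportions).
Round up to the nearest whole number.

Using z* for proportion z-interval (normal approximation).

For 99% confidence, z* = 2.576 (from standard normal table)

Sample size formula for proportion z-interval: n = z*²p̂(1-p̂)/E²

n = 2.576² × 0.77 × 0.23 / 0.02²
  = 6.635776 × 0.1771 / 0.0004
  = 2937.9898

Round up to the nearest whole number: n = 2938

2938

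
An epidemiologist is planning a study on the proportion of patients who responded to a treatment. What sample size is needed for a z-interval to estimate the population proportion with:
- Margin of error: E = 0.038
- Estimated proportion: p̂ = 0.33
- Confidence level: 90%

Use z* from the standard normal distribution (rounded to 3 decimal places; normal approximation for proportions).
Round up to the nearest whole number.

Using z* for proportion z-interval (normal approximation).

For 90% confidence, z* = 1.645 (from standard normal table)

Sample size formula for proportion z-interval: n = z*²p̂(1-p̂)/E²

n = 1.645² × 0.33 × 0.67 / 0.038²
  = 2.706025 × 0.2211 / 0.001444
  = 414.3367

Round up to the nearest whole number: n = 415

415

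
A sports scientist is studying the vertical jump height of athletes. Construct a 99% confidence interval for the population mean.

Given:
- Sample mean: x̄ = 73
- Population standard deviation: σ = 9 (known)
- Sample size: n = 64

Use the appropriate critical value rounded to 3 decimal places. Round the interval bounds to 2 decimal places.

The population standard deviation σ is known, so use a z-interval (standard normal critical value).

For 99% confidence, z* = 2.576 (from standard normal table)

Standard error: SE = σ/√n = 9/√64 = 1.125000

Margin of error: E = z* × SE = 2.576 × 1.125000 = 2.8980

Z-interval: x̄ ± E = 73 ± 2.8980 = (70.1020, 75.8980)

Rounded to 2 decimal places:

(70.10, 75.90)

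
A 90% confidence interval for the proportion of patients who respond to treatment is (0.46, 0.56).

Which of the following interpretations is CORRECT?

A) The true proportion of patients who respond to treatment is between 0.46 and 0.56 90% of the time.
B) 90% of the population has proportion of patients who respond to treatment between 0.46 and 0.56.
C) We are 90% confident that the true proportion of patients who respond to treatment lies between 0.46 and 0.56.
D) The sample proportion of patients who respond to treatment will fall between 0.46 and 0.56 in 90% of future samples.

A confidence interval represents our confidence in the procedure, not a probability statement about the parameter.

Key concept: If we repeated this sampling process many times and computed a 90% CI each time, about 90% of those intervals would contain the true population parameter.

For this specific interval (0.46, 0.56):
- Midpoint (point estimate): 0.51
- Margin of error: 0.05

The correct interpretation is the one stating confidence that the true parameter lies in the interval — option C.

C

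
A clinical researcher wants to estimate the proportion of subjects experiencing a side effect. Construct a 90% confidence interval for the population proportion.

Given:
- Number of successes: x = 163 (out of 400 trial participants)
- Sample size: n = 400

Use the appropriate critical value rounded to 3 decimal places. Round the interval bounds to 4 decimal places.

Sample proportion: p̂ = 163/400 = 0.407500

Check conditions for normal approximation:
  np̂ = 163 ≥ 10 ✓
  n(1-p̂) = 237 ≥ 10 ✓

The sample is large enough, so use a z-interval (normal approximation) for the proportion.

For 90% confidence, z* = 1.645 (from standard normal table)

Standard error: SE = √(p̂(1-p̂)/n) = √(0.407500×0.592500/400) = 0.02456846

Margin of error: E = z* × SE = 1.645 × 0.02456846 = 0.040415

Z-interval: p̂ ± E = 0.407500 ± 0.040415 = (0.367085, 0.447915)

Rounded to 4 decimal places:

(0.3671, 0.4479)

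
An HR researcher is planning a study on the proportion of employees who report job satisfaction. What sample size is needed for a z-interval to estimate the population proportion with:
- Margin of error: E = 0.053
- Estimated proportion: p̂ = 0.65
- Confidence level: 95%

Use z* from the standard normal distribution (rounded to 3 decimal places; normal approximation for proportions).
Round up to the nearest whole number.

Using z* for proportion z-interval (normal approximation).

For 95% confidence, z* = 1.96 (from standard normal table)

Sample size formula for proportion z-interval: n = z*²p̂(1-p̂)/E²

n = 1.96² × 0.65 × 0.35 / 0.053²
  = 3.8416 × 0.2275 / 0.002809
  = 311.1299

Round up to the nearest whole number: n = 312

312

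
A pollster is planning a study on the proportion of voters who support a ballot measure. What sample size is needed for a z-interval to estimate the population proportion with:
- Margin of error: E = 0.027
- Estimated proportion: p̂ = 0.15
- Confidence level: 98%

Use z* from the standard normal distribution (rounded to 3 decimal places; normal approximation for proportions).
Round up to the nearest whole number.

Using z* for proportion z-interval (normal approximation).

For 98% confidence, z* = 2.326 (from standard normal table)

Sample size formula for proportion z-interval: n = z*²p̂(1-p̂)/E²

n = 2.326² × 0.15 × 0.85 / 0.027²
  = 5.410276 × 0.1275 / 0.000729
  = 946.2417

Round up to the nearest whole number: n = 947

947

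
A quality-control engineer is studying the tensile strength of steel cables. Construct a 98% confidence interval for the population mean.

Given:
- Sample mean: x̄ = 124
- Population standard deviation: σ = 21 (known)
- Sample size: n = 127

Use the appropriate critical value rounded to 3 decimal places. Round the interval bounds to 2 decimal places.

The population standard deviation σ is known, so use a z-interval (standard normal critical value).

For 98% confidence, z* = 2.326 (from standard normal table)

Standard error: SE = σ/√n = 21/√127 = 1.863449

Margin of error: E = z* × SE = 2.326 × 1.863449 = 4.3344

Z-interval: x̄ ± E = 124 ± 4.3344 = (119.6656, 128.3344)

Rounded to 2 decimal places:

(119.67, 128.33)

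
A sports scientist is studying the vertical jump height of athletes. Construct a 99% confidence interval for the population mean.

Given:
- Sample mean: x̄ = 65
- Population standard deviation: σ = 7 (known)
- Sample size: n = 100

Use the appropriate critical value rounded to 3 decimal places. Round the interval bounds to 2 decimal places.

The population standard deviation σ is known, so use a z-interval (standard normal critical value).

For 99% confidence, z* = 2.576 (from standard normal table)

Standard error: SE = σ/√n = 7/√100 = 0.700000

Margin of error: E = z* × SE = 2.576 × 0.700000 = 1.8032

Z-interval: x̄ ± E = 65 ± 1.8032 = (63.1968, 66.8032)

Rounded to 2 decimal places:

(63.20, 66.80)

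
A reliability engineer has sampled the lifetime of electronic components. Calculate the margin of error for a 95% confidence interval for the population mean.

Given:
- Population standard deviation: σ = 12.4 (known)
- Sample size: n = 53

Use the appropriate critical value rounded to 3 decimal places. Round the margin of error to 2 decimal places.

The population standard deviation σ is known, so use the z-interval margin of error formula.

For 95% confidence, z* = 1.96 (from standard normal table)

Margin of error formula for z-interval: E = z* × σ/√n

E = 1.96 × 12.4/√53
  = 1.96 × 1.703271
  = 3.3384

Rounded to 2 decimal places:

3.34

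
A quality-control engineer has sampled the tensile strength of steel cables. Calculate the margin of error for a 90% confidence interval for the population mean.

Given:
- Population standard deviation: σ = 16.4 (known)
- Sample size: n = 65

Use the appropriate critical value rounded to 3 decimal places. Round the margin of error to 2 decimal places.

The population standard deviation σ is known, so use the z-interval margin of error formula.

For 90% confidence, z* = 1.645 (from standard normal table)

Margin of error formula for z-interval: E = z* × σ/√n

E = 1.645 × 16.4/√65
  = 1.645 × 2.034170
  = 3.3462

Rounded to 2 decimal places:

3.35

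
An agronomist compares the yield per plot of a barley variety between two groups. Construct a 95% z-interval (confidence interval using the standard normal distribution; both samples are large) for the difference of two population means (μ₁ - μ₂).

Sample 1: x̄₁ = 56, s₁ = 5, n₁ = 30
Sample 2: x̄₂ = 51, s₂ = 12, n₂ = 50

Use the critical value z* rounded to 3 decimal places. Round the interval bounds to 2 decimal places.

Both samples are large (n₁ = 30 ≥ 30, n₂ = 50 ≥ 30), so a z-interval for the difference of means applies.

Point estimate: x̄₁ - x̄₂ = 56 - 51 = 5

Standard error: SE = √(s₁²/n₁ + s₂²/n₂)
= √(5²/30 + 12²/50)
= √(0.833333 + 2.880000)
= 1.927001

For 95% confidence, z* = 1.96 (from standard normal table)
Margin of error: E = z* × SE = 1.96 × 1.927001 = 3.7769

Z-interval: (x̄₁ - x̄₂) ± E = 5 ± 3.7769 = (1.2231, 8.7769)

Rounded to 2 decimal places:

(1.22, 8.78)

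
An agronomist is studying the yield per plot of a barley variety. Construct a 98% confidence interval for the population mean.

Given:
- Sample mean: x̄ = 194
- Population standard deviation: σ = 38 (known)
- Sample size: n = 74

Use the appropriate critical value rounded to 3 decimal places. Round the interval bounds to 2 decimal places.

The population standard deviation σ is known, so use a z-interval (standard normal critical value).

For 98% confidence, z* = 2.326 (from standard normal table)

Standard error: SE = σ/√n = 38/√74 = 4.417410

Margin of error: E = z* × SE = 2.326 × 4.417410 = 10.2749

Z-interval: x̄ ± E = 194 ± 10.2749 = (183.7251, 204.2749)

Rounded to 2 decimal places:

(183.73, 204.27)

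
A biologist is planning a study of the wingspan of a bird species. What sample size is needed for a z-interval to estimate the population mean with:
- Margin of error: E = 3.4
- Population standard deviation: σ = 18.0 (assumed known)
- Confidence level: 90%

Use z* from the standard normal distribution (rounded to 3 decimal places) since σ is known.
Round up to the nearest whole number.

Using z* since population σ is known (z-interval formula).

For 90% confidence, z* = 1.645 (from standard normal table)

Sample size formula for z-interval: n = (z*σ/E)²

n = (1.645 × 18.0 / 3.4)²
  = (8.708824)²
  = 75.8436

Round up to the nearest whole number: n = 76

76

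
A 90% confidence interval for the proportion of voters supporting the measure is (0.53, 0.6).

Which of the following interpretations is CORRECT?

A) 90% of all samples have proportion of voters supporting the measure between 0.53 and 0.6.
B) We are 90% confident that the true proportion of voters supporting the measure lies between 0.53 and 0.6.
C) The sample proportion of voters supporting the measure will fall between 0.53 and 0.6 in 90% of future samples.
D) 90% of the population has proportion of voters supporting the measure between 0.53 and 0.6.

A confidence interval represents our confidence in the procedure, not a probability statement about the parameter.

Key concept: If we repeated this sampling process many times and computed a 90% CI each time, about 90% of those intervals would contain the true population parameter.

For this specific interval (0.53, 0.6):
- Midpoint (point estimate): 0.565
- Margin of error: 0.035

The correct interpretation is the one stating confidence that the true parameter lies in the interval — option B.

B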